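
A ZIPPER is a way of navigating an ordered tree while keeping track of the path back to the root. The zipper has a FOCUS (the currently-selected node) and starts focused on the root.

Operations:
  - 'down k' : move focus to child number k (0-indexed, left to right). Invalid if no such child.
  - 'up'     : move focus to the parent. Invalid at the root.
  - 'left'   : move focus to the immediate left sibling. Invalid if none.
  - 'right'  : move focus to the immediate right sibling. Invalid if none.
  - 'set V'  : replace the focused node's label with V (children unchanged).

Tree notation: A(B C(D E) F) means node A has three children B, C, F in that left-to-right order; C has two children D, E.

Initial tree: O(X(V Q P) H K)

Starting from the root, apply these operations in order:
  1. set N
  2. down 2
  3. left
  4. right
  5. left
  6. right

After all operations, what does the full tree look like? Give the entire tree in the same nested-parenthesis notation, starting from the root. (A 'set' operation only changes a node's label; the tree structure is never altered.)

Step 1 (set N): focus=N path=root depth=0 children=['X', 'H', 'K'] (at root)
Step 2 (down 2): focus=K path=2 depth=1 children=[] left=['X', 'H'] right=[] parent=N
Step 3 (left): focus=H path=1 depth=1 children=[] left=['X'] right=['K'] parent=N
Step 4 (right): focus=K path=2 depth=1 children=[] left=['X', 'H'] right=[] parent=N
Step 5 (left): focus=H path=1 depth=1 children=[] left=['X'] right=['K'] parent=N
Step 6 (right): focus=K path=2 depth=1 children=[] left=['X', 'H'] right=[] parent=N

Answer: N(X(V Q P) H K)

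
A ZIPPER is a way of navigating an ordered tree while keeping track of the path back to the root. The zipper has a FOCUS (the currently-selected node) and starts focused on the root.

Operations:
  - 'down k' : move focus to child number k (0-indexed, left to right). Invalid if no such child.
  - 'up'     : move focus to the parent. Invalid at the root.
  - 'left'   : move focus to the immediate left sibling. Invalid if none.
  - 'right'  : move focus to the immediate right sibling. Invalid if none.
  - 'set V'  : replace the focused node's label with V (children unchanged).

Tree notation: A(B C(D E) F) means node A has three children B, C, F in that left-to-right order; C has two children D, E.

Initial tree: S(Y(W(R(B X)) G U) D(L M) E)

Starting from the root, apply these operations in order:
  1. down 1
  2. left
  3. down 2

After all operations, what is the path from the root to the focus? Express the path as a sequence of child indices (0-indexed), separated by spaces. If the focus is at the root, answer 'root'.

Answer: 0 2

Derivation:
Step 1 (down 1): focus=D path=1 depth=1 children=['L', 'M'] left=['Y'] right=['E'] parent=S
Step 2 (left): focus=Y path=0 depth=1 children=['W', 'G', 'U'] left=[] right=['D', 'E'] parent=S
Step 3 (down 2): focus=U path=0/2 depth=2 children=[] left=['W', 'G'] right=[] parent=Y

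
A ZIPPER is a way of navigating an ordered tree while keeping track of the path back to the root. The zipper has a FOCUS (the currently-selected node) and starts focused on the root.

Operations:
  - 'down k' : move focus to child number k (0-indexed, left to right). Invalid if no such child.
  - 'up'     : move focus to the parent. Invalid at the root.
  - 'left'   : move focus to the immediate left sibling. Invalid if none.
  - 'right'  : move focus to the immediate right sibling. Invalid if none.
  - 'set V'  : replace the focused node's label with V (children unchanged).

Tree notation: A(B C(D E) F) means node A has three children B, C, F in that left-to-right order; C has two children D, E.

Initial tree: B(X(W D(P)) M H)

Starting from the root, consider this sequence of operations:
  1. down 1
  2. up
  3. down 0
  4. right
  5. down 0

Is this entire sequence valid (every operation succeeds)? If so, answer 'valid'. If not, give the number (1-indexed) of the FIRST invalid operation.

Step 1 (down 1): focus=M path=1 depth=1 children=[] left=['X'] right=['H'] parent=B
Step 2 (up): focus=B path=root depth=0 children=['X', 'M', 'H'] (at root)
Step 3 (down 0): focus=X path=0 depth=1 children=['W', 'D'] left=[] right=['M', 'H'] parent=B
Step 4 (right): focus=M path=1 depth=1 children=[] left=['X'] right=['H'] parent=B
Step 5 (down 0): INVALID

Answer: 5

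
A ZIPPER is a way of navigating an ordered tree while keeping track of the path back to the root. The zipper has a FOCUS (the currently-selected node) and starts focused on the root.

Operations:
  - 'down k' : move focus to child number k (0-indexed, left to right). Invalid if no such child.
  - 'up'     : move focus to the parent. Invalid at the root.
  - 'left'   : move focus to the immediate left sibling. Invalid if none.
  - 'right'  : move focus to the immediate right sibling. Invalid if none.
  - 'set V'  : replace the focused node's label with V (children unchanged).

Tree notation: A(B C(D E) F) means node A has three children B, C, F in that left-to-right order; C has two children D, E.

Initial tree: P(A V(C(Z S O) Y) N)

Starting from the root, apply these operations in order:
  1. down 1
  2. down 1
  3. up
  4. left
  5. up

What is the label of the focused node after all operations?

Answer: P

Derivation:
Step 1 (down 1): focus=V path=1 depth=1 children=['C', 'Y'] left=['A'] right=['N'] parent=P
Step 2 (down 1): focus=Y path=1/1 depth=2 children=[] left=['C'] right=[] parent=V
Step 3 (up): focus=V path=1 depth=1 children=['C', 'Y'] left=['A'] right=['N'] parent=P
Step 4 (left): focus=A path=0 depth=1 children=[] left=[] right=['V', 'N'] parent=P
Step 5 (up): focus=P path=root depth=0 children=['A', 'V', 'N'] (at root)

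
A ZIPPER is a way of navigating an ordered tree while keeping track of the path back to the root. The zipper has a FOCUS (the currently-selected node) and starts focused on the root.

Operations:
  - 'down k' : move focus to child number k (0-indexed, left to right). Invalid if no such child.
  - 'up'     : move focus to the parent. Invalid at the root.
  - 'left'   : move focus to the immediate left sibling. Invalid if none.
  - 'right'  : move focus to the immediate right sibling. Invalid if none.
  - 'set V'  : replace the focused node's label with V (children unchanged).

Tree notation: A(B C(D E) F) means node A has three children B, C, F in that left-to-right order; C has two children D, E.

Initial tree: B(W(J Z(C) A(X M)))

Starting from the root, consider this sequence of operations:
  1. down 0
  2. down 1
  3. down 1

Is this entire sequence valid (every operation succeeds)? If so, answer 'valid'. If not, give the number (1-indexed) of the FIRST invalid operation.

Step 1 (down 0): focus=W path=0 depth=1 children=['J', 'Z', 'A'] left=[] right=[] parent=B
Step 2 (down 1): focus=Z path=0/1 depth=2 children=['C'] left=['J'] right=['A'] parent=W
Step 3 (down 1): INVALID

Answer: 3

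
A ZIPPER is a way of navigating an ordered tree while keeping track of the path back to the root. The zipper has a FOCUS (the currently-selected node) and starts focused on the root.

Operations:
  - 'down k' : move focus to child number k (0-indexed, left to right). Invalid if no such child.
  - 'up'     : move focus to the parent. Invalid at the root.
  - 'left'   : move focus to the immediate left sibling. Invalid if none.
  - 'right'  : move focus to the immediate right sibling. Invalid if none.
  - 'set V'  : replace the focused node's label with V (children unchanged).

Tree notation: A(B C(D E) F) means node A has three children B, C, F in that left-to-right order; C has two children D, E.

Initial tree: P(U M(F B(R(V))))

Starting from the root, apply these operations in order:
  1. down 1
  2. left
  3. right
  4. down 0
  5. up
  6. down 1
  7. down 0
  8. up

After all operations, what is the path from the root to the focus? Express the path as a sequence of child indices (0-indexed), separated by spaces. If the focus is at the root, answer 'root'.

Answer: 1 1

Derivation:
Step 1 (down 1): focus=M path=1 depth=1 children=['F', 'B'] left=['U'] right=[] parent=P
Step 2 (left): focus=U path=0 depth=1 children=[] left=[] right=['M'] parent=P
Step 3 (right): focus=M path=1 depth=1 children=['F', 'B'] left=['U'] right=[] parent=P
Step 4 (down 0): focus=F path=1/0 depth=2 children=[] left=[] right=['B'] parent=M
Step 5 (up): focus=M path=1 depth=1 children=['F', 'B'] left=['U'] right=[] parent=P
Step 6 (down 1): focus=B path=1/1 depth=2 children=['R'] left=['F'] right=[] parent=M
Step 7 (down 0): focus=R path=1/1/0 depth=3 children=['V'] left=[] right=[] parent=B
Step 8 (up): focus=B path=1/1 depth=2 children=['R'] left=['F'] right=[] parent=M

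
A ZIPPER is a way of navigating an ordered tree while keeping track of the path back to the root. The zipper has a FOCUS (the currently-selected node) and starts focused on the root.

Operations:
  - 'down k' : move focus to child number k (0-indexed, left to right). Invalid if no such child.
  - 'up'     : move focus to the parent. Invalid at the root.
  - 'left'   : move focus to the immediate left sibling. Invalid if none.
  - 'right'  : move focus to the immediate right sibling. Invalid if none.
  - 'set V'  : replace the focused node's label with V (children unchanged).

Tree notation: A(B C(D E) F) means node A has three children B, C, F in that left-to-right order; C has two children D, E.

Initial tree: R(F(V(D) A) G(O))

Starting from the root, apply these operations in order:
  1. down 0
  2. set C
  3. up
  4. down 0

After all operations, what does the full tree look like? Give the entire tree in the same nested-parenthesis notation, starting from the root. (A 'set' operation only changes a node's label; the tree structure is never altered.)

Answer: R(C(V(D) A) G(O))

Derivation:
Step 1 (down 0): focus=F path=0 depth=1 children=['V', 'A'] left=[] right=['G'] parent=R
Step 2 (set C): focus=C path=0 depth=1 children=['V', 'A'] left=[] right=['G'] parent=R
Step 3 (up): focus=R path=root depth=0 children=['C', 'G'] (at root)
Step 4 (down 0): focus=C path=0 depth=1 children=['V', 'A'] left=[] right=['G'] parent=R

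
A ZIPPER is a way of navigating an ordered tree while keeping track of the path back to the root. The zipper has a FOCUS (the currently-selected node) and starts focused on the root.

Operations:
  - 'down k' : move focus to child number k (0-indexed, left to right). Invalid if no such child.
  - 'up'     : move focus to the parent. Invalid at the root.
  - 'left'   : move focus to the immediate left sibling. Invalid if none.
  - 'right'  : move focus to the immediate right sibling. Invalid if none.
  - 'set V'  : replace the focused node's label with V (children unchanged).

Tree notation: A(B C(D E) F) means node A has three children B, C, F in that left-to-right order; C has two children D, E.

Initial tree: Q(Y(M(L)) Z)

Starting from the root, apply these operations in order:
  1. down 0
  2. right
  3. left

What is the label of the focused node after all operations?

Step 1 (down 0): focus=Y path=0 depth=1 children=['M'] left=[] right=['Z'] parent=Q
Step 2 (right): focus=Z path=1 depth=1 children=[] left=['Y'] right=[] parent=Q
Step 3 (left): focus=Y path=0 depth=1 children=['M'] left=[] right=['Z'] parent=Q

Answer: Y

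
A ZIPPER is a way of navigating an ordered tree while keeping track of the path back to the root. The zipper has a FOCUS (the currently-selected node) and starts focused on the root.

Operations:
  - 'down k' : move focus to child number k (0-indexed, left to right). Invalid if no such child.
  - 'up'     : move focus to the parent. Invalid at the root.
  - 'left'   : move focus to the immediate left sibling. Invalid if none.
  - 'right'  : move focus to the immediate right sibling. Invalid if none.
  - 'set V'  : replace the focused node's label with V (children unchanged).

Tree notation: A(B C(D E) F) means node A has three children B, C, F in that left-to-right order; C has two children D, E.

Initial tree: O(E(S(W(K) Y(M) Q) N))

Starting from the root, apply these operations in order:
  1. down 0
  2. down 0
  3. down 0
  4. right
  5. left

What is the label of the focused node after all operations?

Step 1 (down 0): focus=E path=0 depth=1 children=['S', 'N'] left=[] right=[] parent=O
Step 2 (down 0): focus=S path=0/0 depth=2 children=['W', 'Y', 'Q'] left=[] right=['N'] parent=E
Step 3 (down 0): focus=W path=0/0/0 depth=3 children=['K'] left=[] right=['Y', 'Q'] parent=S
Step 4 (right): focus=Y path=0/0/1 depth=3 children=['M'] left=['W'] right=['Q'] parent=S
Step 5 (left): focus=W path=0/0/0 depth=3 children=['K'] left=[] right=['Y', 'Q'] parent=S

Answer: W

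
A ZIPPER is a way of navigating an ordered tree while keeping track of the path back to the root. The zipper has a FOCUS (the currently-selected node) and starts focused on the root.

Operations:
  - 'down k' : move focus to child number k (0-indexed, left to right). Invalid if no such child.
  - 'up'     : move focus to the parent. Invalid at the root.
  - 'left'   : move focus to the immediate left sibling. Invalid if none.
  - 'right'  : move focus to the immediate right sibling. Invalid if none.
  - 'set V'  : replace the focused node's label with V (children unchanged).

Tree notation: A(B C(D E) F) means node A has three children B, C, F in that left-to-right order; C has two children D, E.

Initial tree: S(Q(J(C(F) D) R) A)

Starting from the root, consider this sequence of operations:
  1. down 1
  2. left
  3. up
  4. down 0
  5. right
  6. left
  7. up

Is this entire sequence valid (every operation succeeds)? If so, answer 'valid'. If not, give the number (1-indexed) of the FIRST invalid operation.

Answer: valid

Derivation:
Step 1 (down 1): focus=A path=1 depth=1 children=[] left=['Q'] right=[] parent=S
Step 2 (left): focus=Q path=0 depth=1 children=['J', 'R'] left=[] right=['A'] parent=S
Step 3 (up): focus=S path=root depth=0 children=['Q', 'A'] (at root)
Step 4 (down 0): focus=Q path=0 depth=1 children=['J', 'R'] left=[] right=['A'] parent=S
Step 5 (right): focus=A path=1 depth=1 children=[] left=['Q'] right=[] parent=S
Step 6 (left): focus=Q path=0 depth=1 children=['J', 'R'] left=[] right=['A'] parent=S
Step 7 (up): focus=S path=root depth=0 children=['Q', 'A'] (at root)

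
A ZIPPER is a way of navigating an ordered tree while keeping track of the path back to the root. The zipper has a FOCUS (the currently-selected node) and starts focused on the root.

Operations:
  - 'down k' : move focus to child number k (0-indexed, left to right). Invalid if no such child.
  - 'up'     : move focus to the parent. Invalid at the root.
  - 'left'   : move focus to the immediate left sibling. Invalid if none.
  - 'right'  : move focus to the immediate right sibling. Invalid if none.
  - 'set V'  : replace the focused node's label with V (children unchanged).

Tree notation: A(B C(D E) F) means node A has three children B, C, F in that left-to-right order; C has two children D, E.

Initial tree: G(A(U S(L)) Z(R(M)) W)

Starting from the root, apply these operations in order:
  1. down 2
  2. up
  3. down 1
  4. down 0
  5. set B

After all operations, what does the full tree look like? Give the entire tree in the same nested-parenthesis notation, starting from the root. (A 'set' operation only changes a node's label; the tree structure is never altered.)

Answer: G(A(U S(L)) Z(B(M)) W)

Derivation:
Step 1 (down 2): focus=W path=2 depth=1 children=[] left=['A', 'Z'] right=[] parent=G
Step 2 (up): focus=G path=root depth=0 children=['A', 'Z', 'W'] (at root)
Step 3 (down 1): focus=Z path=1 depth=1 children=['R'] left=['A'] right=['W'] parent=G
Step 4 (down 0): focus=R path=1/0 depth=2 children=['M'] left=[] right=[] parent=Z
Step 5 (set B): focus=B path=1/0 depth=2 children=['M'] left=[] right=[] parent=Z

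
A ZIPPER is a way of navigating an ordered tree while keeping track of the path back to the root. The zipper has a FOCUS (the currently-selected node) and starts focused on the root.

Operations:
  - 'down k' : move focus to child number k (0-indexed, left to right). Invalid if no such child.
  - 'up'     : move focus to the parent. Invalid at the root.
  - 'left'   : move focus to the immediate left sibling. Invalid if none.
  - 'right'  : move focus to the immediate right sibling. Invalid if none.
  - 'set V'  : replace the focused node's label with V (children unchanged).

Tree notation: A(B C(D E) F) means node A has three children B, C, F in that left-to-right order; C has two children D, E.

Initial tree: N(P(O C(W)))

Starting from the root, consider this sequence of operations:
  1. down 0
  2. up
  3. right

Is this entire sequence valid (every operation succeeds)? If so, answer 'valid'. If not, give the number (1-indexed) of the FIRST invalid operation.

Step 1 (down 0): focus=P path=0 depth=1 children=['O', 'C'] left=[] right=[] parent=N
Step 2 (up): focus=N path=root depth=0 children=['P'] (at root)
Step 3 (right): INVALID

Answer: 3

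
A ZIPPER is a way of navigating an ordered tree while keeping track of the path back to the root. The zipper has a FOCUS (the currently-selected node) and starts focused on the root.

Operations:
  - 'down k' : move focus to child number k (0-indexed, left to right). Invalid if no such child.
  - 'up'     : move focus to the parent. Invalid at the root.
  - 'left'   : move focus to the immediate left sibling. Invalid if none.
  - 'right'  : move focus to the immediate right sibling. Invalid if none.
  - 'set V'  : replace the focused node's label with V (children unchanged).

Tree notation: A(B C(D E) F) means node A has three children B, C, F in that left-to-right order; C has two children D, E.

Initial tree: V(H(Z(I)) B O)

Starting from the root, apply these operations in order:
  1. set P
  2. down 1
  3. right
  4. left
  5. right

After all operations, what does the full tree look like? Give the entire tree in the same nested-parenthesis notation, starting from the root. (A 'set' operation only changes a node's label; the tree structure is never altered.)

Step 1 (set P): focus=P path=root depth=0 children=['H', 'B', 'O'] (at root)
Step 2 (down 1): focus=B path=1 depth=1 children=[] left=['H'] right=['O'] parent=P
Step 3 (right): focus=O path=2 depth=1 children=[] left=['H', 'B'] right=[] parent=P
Step 4 (left): focus=B path=1 depth=1 children=[] left=['H'] right=['O'] parent=P
Step 5 (right): focus=O path=2 depth=1 children=[] left=['H', 'B'] right=[] parent=P

Answer: P(H(Z(I)) B O)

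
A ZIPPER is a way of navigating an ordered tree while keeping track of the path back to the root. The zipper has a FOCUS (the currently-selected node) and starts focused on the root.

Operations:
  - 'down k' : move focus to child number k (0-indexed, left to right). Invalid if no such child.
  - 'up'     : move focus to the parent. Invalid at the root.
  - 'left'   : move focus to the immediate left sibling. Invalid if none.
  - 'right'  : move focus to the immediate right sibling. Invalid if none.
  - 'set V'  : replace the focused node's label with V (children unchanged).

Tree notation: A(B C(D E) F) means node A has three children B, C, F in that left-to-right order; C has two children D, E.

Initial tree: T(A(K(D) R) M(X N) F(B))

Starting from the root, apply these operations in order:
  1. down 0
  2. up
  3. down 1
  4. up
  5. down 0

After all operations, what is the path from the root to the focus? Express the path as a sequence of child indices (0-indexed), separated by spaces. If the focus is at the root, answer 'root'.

Step 1 (down 0): focus=A path=0 depth=1 children=['K', 'R'] left=[] right=['M', 'F'] parent=T
Step 2 (up): focus=T path=root depth=0 children=['A', 'M', 'F'] (at root)
Step 3 (down 1): focus=M path=1 depth=1 children=['X', 'N'] left=['A'] right=['F'] parent=T
Step 4 (up): focus=T path=root depth=0 children=['A', 'M', 'F'] (at root)
Step 5 (down 0): focus=A path=0 depth=1 children=['K', 'R'] left=[] right=['M', 'F'] parent=T

Answer: 0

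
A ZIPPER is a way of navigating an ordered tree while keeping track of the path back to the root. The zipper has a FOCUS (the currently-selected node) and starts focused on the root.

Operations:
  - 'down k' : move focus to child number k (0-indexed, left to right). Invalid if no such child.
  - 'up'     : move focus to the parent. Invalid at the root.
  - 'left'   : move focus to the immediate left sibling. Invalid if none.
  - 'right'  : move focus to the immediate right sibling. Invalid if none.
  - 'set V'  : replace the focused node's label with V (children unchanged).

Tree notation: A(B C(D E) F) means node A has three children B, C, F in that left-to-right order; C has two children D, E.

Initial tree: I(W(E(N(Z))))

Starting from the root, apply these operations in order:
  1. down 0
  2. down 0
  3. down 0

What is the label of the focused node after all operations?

Answer: N

Derivation:
Step 1 (down 0): focus=W path=0 depth=1 children=['E'] left=[] right=[] parent=I
Step 2 (down 0): focus=E path=0/0 depth=2 children=['N'] left=[] right=[] parent=W
Step 3 (down 0): focus=N path=0/0/0 depth=3 children=['Z'] left=[] right=[] parent=E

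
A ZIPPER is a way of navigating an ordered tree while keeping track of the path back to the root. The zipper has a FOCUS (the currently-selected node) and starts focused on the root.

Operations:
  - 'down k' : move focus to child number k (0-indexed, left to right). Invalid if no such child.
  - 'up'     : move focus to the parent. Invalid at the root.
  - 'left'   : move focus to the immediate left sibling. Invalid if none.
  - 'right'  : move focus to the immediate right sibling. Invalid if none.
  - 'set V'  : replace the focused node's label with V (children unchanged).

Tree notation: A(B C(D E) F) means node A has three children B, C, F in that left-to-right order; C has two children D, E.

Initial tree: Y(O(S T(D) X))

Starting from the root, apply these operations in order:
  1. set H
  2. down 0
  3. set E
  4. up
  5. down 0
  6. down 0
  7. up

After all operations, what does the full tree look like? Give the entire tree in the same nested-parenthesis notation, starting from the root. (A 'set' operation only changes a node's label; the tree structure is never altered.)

Step 1 (set H): focus=H path=root depth=0 children=['O'] (at root)
Step 2 (down 0): focus=O path=0 depth=1 children=['S', 'T', 'X'] left=[] right=[] parent=H
Step 3 (set E): focus=E path=0 depth=1 children=['S', 'T', 'X'] left=[] right=[] parent=H
Step 4 (up): focus=H path=root depth=0 children=['E'] (at root)
Step 5 (down 0): focus=E path=0 depth=1 children=['S', 'T', 'X'] left=[] right=[] parent=H
Step 6 (down 0): focus=S path=0/0 depth=2 children=[] left=[] right=['T', 'X'] parent=E
Step 7 (up): focus=E path=0 depth=1 children=['S', 'T', 'X'] left=[] right=[] parent=H

Answer: H(E(S T(D) X))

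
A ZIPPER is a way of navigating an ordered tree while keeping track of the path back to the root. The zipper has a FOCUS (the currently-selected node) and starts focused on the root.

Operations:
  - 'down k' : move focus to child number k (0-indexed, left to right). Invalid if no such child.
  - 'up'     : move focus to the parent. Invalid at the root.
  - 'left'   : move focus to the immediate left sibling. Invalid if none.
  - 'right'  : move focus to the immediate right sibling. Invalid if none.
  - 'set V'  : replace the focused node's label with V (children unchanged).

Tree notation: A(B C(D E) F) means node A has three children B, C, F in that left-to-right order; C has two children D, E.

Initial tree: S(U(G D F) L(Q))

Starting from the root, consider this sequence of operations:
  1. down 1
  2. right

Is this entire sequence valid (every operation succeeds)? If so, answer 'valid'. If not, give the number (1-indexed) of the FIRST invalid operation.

Answer: 2

Derivation:
Step 1 (down 1): focus=L path=1 depth=1 children=['Q'] left=['U'] right=[] parent=S
Step 2 (right): INVALID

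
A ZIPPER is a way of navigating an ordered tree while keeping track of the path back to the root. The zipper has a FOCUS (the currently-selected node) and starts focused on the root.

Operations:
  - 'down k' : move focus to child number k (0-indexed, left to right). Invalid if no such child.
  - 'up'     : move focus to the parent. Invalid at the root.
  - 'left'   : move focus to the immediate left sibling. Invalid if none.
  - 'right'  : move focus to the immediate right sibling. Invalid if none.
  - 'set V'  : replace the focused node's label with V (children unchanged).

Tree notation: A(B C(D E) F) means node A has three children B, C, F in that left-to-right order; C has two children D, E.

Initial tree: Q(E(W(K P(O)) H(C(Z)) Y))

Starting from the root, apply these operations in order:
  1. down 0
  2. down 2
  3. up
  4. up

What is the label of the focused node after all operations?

Step 1 (down 0): focus=E path=0 depth=1 children=['W', 'H', 'Y'] left=[] right=[] parent=Q
Step 2 (down 2): focus=Y path=0/2 depth=2 children=[] left=['W', 'H'] right=[] parent=E
Step 3 (up): focus=E path=0 depth=1 children=['W', 'H', 'Y'] left=[] right=[] parent=Q
Step 4 (up): focus=Q path=root depth=0 children=['E'] (at root)

Answer: Q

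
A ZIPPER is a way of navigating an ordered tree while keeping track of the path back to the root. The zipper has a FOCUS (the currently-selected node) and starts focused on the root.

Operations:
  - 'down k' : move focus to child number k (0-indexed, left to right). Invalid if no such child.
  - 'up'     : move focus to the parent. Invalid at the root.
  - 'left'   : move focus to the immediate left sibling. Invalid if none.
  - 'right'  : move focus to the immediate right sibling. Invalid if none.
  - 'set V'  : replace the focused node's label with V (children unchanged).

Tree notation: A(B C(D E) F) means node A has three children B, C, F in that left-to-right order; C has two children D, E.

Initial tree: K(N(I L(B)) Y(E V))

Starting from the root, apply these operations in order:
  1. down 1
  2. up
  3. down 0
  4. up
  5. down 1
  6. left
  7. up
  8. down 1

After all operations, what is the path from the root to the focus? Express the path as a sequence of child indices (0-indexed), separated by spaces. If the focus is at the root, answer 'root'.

Step 1 (down 1): focus=Y path=1 depth=1 children=['E', 'V'] left=['N'] right=[] parent=K
Step 2 (up): focus=K path=root depth=0 children=['N', 'Y'] (at root)
Step 3 (down 0): focus=N path=0 depth=1 children=['I', 'L'] left=[] right=['Y'] parent=K
Step 4 (up): focus=K path=root depth=0 children=['N', 'Y'] (at root)
Step 5 (down 1): focus=Y path=1 depth=1 children=['E', 'V'] left=['N'] right=[] parent=K
Step 6 (left): focus=N path=0 depth=1 children=['I', 'L'] left=[] right=['Y'] parent=K
Step 7 (up): focus=K path=root depth=0 children=['N', 'Y'] (at root)
Step 8 (down 1): focus=Y path=1 depth=1 children=['E', 'V'] left=['N'] right=[] parent=K

Answer: 1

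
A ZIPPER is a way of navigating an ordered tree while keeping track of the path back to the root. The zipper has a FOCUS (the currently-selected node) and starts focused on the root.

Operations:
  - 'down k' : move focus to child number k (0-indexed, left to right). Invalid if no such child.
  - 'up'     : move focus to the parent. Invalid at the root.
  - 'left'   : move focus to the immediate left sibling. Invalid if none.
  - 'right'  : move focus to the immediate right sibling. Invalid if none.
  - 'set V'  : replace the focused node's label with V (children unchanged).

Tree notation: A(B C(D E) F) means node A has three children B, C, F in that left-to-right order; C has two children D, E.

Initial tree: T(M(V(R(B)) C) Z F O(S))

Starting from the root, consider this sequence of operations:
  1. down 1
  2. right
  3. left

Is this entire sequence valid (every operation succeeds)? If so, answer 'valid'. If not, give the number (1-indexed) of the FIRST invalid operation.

Answer: valid

Derivation:
Step 1 (down 1): focus=Z path=1 depth=1 children=[] left=['M'] right=['F', 'O'] parent=T
Step 2 (right): focus=F path=2 depth=1 children=[] left=['M', 'Z'] right=['O'] parent=T
Step 3 (left): focus=Z path=1 depth=1 children=[] left=['M'] right=['F', 'O'] parent=T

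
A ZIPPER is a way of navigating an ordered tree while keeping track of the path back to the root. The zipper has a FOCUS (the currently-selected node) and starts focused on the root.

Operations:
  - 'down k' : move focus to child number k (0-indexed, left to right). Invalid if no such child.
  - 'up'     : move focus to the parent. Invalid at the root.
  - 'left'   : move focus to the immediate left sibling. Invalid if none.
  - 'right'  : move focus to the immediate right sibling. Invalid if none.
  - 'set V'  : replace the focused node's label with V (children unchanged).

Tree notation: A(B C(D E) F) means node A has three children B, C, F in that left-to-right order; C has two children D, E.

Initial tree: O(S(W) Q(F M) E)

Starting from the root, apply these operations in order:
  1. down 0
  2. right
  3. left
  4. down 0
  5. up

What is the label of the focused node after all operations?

Answer: S

Derivation:
Step 1 (down 0): focus=S path=0 depth=1 children=['W'] left=[] right=['Q', 'E'] parent=O
Step 2 (right): focus=Q path=1 depth=1 children=['F', 'M'] left=['S'] right=['E'] parent=O
Step 3 (left): focus=S path=0 depth=1 children=['W'] left=[] right=['Q', 'E'] parent=O
Step 4 (down 0): focus=W path=0/0 depth=2 children=[] left=[] right=[] parent=S
Step 5 (up): focus=S path=0 depth=1 children=['W'] left=[] right=['Q', 'E'] parent=O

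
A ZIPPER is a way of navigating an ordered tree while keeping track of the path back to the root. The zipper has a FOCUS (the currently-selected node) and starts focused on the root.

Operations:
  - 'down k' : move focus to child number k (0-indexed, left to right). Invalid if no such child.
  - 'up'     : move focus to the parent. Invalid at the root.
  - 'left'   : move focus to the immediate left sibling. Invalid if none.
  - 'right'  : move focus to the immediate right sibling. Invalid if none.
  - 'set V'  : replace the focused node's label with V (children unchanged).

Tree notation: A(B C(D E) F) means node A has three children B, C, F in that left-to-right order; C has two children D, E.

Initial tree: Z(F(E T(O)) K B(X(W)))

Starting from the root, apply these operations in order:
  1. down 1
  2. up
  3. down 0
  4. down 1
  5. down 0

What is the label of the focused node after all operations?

Step 1 (down 1): focus=K path=1 depth=1 children=[] left=['F'] right=['B'] parent=Z
Step 2 (up): focus=Z path=root depth=0 children=['F', 'K', 'B'] (at root)
Step 3 (down 0): focus=F path=0 depth=1 children=['E', 'T'] left=[] right=['K', 'B'] parent=Z
Step 4 (down 1): focus=T path=0/1 depth=2 children=['O'] left=['E'] right=[] parent=F
Step 5 (down 0): focus=O path=0/1/0 depth=3 children=[] left=[] right=[] parent=T

Answer: O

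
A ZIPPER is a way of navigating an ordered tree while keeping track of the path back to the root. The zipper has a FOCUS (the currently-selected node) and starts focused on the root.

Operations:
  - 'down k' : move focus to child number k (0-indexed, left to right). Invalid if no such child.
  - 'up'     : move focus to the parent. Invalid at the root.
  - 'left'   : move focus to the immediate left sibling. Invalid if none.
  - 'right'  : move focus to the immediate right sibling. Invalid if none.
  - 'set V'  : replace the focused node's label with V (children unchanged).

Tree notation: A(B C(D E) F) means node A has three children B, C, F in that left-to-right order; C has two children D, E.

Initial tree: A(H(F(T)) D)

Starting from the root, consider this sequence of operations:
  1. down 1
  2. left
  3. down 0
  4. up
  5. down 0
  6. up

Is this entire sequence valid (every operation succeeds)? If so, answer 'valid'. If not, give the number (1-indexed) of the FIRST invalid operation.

Answer: valid

Derivation:
Step 1 (down 1): focus=D path=1 depth=1 children=[] left=['H'] right=[] parent=A
Step 2 (left): focus=H path=0 depth=1 children=['F'] left=[] right=['D'] parent=A
Step 3 (down 0): focus=F path=0/0 depth=2 children=['T'] left=[] right=[] parent=H
Step 4 (up): focus=H path=0 depth=1 children=['F'] left=[] right=['D'] parent=A
Step 5 (down 0): focus=F path=0/0 depth=2 children=['T'] left=[] right=[] parent=H
Step 6 (up): focus=H path=0 depth=1 children=['F'] left=[] right=['D'] parent=A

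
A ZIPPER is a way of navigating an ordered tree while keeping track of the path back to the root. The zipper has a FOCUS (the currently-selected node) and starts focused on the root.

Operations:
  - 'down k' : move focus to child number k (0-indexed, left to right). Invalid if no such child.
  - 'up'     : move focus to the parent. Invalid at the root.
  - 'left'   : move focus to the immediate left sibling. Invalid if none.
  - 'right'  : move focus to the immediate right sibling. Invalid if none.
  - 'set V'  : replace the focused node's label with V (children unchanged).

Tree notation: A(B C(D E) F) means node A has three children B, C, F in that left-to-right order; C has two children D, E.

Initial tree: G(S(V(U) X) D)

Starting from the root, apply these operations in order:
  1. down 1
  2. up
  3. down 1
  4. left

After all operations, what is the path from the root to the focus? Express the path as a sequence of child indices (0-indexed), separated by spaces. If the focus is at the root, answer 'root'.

Step 1 (down 1): focus=D path=1 depth=1 children=[] left=['S'] right=[] parent=G
Step 2 (up): focus=G path=root depth=0 children=['S', 'D'] (at root)
Step 3 (down 1): focus=D path=1 depth=1 children=[] left=['S'] right=[] parent=G
Step 4 (left): focus=S path=0 depth=1 children=['V', 'X'] left=[] right=['D'] parent=G

Answer: 0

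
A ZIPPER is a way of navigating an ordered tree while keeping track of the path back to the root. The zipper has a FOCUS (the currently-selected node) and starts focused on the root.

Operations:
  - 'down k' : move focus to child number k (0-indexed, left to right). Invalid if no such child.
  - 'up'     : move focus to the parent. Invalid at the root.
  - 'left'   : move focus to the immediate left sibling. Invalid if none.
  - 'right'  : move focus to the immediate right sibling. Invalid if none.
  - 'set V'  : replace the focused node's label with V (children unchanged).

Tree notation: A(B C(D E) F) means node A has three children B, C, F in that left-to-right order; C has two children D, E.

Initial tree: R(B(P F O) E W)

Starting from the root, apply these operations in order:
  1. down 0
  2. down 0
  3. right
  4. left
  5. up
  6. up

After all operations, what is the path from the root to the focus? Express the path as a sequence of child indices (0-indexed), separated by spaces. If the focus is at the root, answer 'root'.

Answer: root

Derivation:
Step 1 (down 0): focus=B path=0 depth=1 children=['P', 'F', 'O'] left=[] right=['E', 'W'] parent=R
Step 2 (down 0): focus=P path=0/0 depth=2 children=[] left=[] right=['F', 'O'] parent=B
Step 3 (right): focus=F path=0/1 depth=2 children=[] left=['P'] right=['O'] parent=B
Step 4 (left): focus=P path=0/0 depth=2 children=[] left=[] right=['F', 'O'] parent=B
Step 5 (up): focus=B path=0 depth=1 children=['P', 'F', 'O'] left=[] right=['E', 'W'] parent=R
Step 6 (up): focus=R path=root depth=0 children=['B', 'E', 'W'] (at root)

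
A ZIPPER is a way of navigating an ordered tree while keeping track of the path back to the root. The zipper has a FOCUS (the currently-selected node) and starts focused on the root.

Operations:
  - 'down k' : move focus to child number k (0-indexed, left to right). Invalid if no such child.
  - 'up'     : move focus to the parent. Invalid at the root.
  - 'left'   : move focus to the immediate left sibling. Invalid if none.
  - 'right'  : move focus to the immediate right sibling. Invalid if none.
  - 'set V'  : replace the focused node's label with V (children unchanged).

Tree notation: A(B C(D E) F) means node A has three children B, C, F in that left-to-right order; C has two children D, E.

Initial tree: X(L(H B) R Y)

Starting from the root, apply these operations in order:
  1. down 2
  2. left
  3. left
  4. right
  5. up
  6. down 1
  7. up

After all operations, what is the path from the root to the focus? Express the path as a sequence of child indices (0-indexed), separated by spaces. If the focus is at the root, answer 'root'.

Answer: root

Derivation:
Step 1 (down 2): focus=Y path=2 depth=1 children=[] left=['L', 'R'] right=[] parent=X
Step 2 (left): focus=R path=1 depth=1 children=[] left=['L'] right=['Y'] parent=X
Step 3 (left): focus=L path=0 depth=1 children=['H', 'B'] left=[] right=['R', 'Y'] parent=X
Step 4 (right): focus=R path=1 depth=1 children=[] left=['L'] right=['Y'] parent=X
Step 5 (up): focus=X path=root depth=0 children=['L', 'R', 'Y'] (at root)
Step 6 (down 1): focus=R path=1 depth=1 children=[] left=['L'] right=['Y'] parent=X
Step 7 (up): focus=X path=root depth=0 children=['L', 'R', 'Y'] (at root)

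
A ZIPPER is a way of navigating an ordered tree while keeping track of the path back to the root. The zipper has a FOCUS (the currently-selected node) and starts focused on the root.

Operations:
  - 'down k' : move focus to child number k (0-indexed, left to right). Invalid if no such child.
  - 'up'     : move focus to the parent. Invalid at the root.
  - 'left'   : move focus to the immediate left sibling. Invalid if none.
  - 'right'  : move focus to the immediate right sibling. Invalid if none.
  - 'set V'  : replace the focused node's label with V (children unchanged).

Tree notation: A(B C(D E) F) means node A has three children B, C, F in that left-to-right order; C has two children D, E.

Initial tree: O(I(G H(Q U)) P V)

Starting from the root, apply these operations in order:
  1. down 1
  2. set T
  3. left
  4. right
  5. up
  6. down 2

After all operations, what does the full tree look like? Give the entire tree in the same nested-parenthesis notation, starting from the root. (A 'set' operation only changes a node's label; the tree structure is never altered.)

Step 1 (down 1): focus=P path=1 depth=1 children=[] left=['I'] right=['V'] parent=O
Step 2 (set T): focus=T path=1 depth=1 children=[] left=['I'] right=['V'] parent=O
Step 3 (left): focus=I path=0 depth=1 children=['G', 'H'] left=[] right=['T', 'V'] parent=O
Step 4 (right): focus=T path=1 depth=1 children=[] left=['I'] right=['V'] parent=O
Step 5 (up): focus=O path=root depth=0 children=['I', 'T', 'V'] (at root)
Step 6 (down 2): focus=V path=2 depth=1 children=[] left=['I', 'T'] right=[] parent=O

Answer: O(I(G H(Q U)) T V)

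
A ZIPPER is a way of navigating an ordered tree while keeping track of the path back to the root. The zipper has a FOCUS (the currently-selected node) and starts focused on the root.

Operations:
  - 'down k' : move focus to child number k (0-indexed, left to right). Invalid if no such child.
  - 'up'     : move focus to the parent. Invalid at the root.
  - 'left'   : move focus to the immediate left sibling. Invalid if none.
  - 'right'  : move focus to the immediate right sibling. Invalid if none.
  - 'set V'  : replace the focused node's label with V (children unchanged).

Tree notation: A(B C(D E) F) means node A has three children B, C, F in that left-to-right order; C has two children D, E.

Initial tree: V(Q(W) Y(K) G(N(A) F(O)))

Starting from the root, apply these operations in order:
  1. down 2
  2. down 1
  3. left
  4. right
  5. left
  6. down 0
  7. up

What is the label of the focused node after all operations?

Step 1 (down 2): focus=G path=2 depth=1 children=['N', 'F'] left=['Q', 'Y'] right=[] parent=V
Step 2 (down 1): focus=F path=2/1 depth=2 children=['O'] left=['N'] right=[] parent=G
Step 3 (left): focus=N path=2/0 depth=2 children=['A'] left=[] right=['F'] parent=G
Step 4 (right): focus=F path=2/1 depth=2 children=['O'] left=['N'] right=[] parent=G
Step 5 (left): focus=N path=2/0 depth=2 children=['A'] left=[] right=['F'] parent=G
Step 6 (down 0): focus=A path=2/0/0 depth=3 children=[] left=[] right=[] parent=N
Step 7 (up): focus=N path=2/0 depth=2 children=['A'] left=[] right=['F'] parent=G

Answer: N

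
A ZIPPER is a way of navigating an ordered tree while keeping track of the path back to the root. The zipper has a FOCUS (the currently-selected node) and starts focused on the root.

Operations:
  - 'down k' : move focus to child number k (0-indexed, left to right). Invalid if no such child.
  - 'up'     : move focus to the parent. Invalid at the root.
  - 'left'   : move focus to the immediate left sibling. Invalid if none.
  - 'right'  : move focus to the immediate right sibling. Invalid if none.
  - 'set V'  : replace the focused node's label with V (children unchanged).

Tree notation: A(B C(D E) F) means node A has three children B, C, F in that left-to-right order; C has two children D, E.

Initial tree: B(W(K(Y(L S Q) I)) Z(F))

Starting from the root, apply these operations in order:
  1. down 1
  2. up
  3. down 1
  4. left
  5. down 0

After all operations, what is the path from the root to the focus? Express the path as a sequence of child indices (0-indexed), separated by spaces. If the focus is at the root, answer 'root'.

Step 1 (down 1): focus=Z path=1 depth=1 children=['F'] left=['W'] right=[] parent=B
Step 2 (up): focus=B path=root depth=0 children=['W', 'Z'] (at root)
Step 3 (down 1): focus=Z path=1 depth=1 children=['F'] left=['W'] right=[] parent=B
Step 4 (left): focus=W path=0 depth=1 children=['K'] left=[] right=['Z'] parent=B
Step 5 (down 0): focus=K path=0/0 depth=2 children=['Y', 'I'] left=[] right=[] parent=W

Answer: 0 0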